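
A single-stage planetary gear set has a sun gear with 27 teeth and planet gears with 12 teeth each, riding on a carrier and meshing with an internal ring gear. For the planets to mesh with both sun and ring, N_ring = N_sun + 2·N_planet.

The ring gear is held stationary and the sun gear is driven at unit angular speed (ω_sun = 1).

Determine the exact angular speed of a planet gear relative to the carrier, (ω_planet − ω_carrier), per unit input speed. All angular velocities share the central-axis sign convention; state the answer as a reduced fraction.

-153/104

N_ring = 27 + 2·12 = 51
27(ω_s−ω_c) = −51(ω_r−ω_c),  ω_r=0, ω_s=1
27(1−ω_c) = −51(0−ω_c)  ⇒  78ω_c = 27  ⇒  ω_c = 9/26
sun–planet: 27·(1−9/26) = −12·(ω_p−ω_c)  ⇒  ω_p−ω_c = −(27/12)·(17/26) = -153/104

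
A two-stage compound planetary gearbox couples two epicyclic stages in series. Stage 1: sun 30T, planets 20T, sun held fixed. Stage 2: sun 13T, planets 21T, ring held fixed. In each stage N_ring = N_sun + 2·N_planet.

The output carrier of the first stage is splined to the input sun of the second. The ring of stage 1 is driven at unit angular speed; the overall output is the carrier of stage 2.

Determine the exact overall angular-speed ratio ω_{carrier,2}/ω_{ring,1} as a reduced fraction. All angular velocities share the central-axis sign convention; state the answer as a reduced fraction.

Stage 1: N_ring = 30 + 2·20 = 70
Stage 1: 30(ω_s−ω_c) = −70(ω_r−ω_c),  ω_s=0, ω_r=1
Stage 1: 30(0−ω_c) = −70(1−ω_c)  ⇒  100ω_c = 70  ⇒  ω_c = 7/10
  ⇒ ω_c¹/ω_r¹ = 7/10
Stage 2: N_ring = 13 + 2·21 = 55
Stage 2: 13(ω_s−ω_c) = −55(ω_r−ω_c),  ω_r=0, ω_s=1
Stage 2: 13(1−ω_c) = −55(0−ω_c)  ⇒  68ω_c = 13  ⇒  ω_c = 13/68
  ⇒ ω_c²/ω_s² = 13/68
Coupling ω_s² = ω_c¹ ⇒ overall = 7/10 × 13/68 = 91/680

91/680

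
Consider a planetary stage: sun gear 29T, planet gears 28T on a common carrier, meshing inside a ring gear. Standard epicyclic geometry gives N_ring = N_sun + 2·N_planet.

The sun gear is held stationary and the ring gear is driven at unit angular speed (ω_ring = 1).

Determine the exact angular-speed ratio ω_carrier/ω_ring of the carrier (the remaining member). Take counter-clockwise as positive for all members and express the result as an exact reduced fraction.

N_ring = 29 + 2·28 = 85
29(ω_s−ω_c) = −85(ω_r−ω_c),  ω_s=0, ω_r=1
29(0−ω_c) = −85(1−ω_c)  ⇒  114ω_c = 85  ⇒  ω_c = 85/114
ω_c/ω_r = 85/114

85/114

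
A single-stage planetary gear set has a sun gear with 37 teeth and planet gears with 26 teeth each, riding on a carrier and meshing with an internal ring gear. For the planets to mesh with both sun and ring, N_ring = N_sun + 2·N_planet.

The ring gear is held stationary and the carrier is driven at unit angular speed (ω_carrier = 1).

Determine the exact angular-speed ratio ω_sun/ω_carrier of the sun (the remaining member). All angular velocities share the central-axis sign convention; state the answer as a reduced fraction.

N_ring = 37 + 2·26 = 89
37(ω_s−ω_c) = −89(ω_r−ω_c),  ω_r=0, ω_c=1
ω_s = 1 − (89/37)(0−1) = 126/37
ω_s/ω_c = 126/37

126/37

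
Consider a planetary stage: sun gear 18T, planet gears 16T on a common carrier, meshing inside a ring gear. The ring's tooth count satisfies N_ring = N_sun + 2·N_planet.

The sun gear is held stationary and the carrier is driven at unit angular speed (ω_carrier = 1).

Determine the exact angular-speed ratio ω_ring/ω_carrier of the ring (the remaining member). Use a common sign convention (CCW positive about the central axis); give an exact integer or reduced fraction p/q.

N_ring = 18 + 2·16 = 50
18(ω_s−ω_c) = −50(ω_r−ω_c),  ω_s=0, ω_c=1
ω_r = 1 − (18/50)(0−1) = 34/25
ω_r/ω_c = 34/25

34/25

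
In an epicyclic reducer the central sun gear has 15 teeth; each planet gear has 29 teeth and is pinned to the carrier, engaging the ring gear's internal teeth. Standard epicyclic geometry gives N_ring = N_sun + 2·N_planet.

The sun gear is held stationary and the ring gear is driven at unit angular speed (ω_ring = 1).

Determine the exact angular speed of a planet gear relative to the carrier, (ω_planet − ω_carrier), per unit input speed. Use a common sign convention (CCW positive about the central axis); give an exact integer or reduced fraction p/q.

N_ring = 15 + 2·29 = 73
15(ω_s−ω_c) = −73(ω_r−ω_c),  ω_s=0, ω_r=1
15(0−ω_c) = −73(1−ω_c)  ⇒  88ω_c = 73  ⇒  ω_c = 73/88
sun–planet: 15·(0−73/88) = −29·(ω_p−ω_c)  ⇒  ω_p−ω_c = −(15/29)·(-73/88) = 1095/2552

1095/2552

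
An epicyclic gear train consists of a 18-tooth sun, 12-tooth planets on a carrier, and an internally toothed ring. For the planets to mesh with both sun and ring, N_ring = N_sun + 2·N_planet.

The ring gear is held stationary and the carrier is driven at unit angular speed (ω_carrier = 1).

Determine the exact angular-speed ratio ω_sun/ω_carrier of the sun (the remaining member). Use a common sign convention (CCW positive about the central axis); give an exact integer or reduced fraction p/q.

N_ring = 18 + 2·12 = 42
18(ω_s−ω_c) = −42(ω_r−ω_c),  ω_r=0, ω_c=1
ω_s = 1 − (42/18)(0−1) = 10/3
ω_s/ω_c = 10/3

10/3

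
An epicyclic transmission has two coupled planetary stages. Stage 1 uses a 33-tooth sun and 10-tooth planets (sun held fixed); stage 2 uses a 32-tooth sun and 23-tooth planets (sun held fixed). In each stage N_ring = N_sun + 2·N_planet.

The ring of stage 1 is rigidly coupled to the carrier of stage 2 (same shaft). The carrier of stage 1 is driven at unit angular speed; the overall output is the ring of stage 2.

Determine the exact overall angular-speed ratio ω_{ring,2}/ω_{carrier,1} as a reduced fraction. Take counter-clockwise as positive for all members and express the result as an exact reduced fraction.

4730/2067

Stage 1: N_ring = 33 + 2·10 = 53
Stage 1: 33(ω_s−ω_c) = −53(ω_r−ω_c),  ω_s=0, ω_c=1
Stage 1: ω_r = 1 − (33/53)(0−1) = 86/53
  ⇒ ω_r¹/ω_c¹ = 86/53
Stage 2: N_ring = 32 + 2·23 = 78
Stage 2: 32(ω_s−ω_c) = −78(ω_r−ω_c),  ω_s=0, ω_c=1
Stage 2: ω_r = 1 − (32/78)(0−1) = 55/39
  ⇒ ω_r²/ω_c² = 55/39
Coupling ω_c² = ω_r¹ ⇒ overall = 86/53 × 55/39 = 4730/2067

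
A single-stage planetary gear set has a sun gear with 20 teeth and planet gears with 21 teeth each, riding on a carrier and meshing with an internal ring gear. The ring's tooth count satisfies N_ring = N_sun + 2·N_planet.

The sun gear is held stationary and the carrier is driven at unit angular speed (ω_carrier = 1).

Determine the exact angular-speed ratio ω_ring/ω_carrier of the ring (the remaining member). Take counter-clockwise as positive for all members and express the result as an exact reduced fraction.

N_ring = 20 + 2·21 = 62
20(ω_s−ω_c) = −62(ω_r−ω_c),  ω_s=0, ω_c=1
ω_r = 1 − (20/62)(0−1) = 41/31
ω_r/ω_c = 41/31

41/31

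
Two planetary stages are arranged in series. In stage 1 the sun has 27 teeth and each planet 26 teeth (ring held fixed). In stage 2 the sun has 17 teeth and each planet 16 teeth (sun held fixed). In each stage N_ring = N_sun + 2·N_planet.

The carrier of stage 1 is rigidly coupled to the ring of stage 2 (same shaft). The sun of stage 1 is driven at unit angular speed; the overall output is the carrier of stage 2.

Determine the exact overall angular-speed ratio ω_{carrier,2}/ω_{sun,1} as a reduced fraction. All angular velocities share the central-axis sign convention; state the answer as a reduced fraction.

441/2332

Stage 1: N_ring = 27 + 2·26 = 79
Stage 1: 27(ω_s−ω_c) = −79(ω_r−ω_c),  ω_r=0, ω_s=1
Stage 1: 27(1−ω_c) = −79(0−ω_c)  ⇒  106ω_c = 27  ⇒  ω_c = 27/106
  ⇒ ω_c¹/ω_s¹ = 27/106
Stage 2: N_ring = 17 + 2·16 = 49
Stage 2: 17(ω_s−ω_c) = −49(ω_r−ω_c),  ω_s=0, ω_r=1
Stage 2: 17(0−ω_c) = −49(1−ω_c)  ⇒  66ω_c = 49  ⇒  ω_c = 49/66
  ⇒ ω_c²/ω_r² = 49/66
Coupling ω_r² = ω_c¹ ⇒ overall = 27/106 × 49/66 = 441/2332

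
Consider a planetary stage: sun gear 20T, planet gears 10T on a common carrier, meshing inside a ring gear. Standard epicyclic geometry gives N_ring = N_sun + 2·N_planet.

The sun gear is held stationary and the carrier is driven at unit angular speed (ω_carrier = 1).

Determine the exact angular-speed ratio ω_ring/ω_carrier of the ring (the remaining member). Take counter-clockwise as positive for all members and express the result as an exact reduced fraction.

N_ring = 20 + 2·10 = 40
20(ω_s−ω_c) = −40(ω_r−ω_c),  ω_s=0, ω_c=1
ω_r = 1 − (20/40)(0−1) = 3/2
ω_r/ω_c = 3/2

3/2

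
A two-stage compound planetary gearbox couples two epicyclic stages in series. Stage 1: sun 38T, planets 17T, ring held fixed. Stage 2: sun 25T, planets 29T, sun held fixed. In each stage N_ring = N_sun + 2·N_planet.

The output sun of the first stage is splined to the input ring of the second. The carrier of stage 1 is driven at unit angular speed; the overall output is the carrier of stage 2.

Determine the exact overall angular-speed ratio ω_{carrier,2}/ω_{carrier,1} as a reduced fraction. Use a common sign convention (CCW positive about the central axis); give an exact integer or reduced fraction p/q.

4565/2052

Stage 1: N_ring = 38 + 2·17 = 72
Stage 1: 38(ω_s−ω_c) = −72(ω_r−ω_c),  ω_r=0, ω_c=1
Stage 1: ω_s = 1 − (72/38)(0−1) = 55/19
  ⇒ ω_s¹/ω_c¹ = 55/19
Stage 2: N_ring = 25 + 2·29 = 83
Stage 2: 25(ω_s−ω_c) = −83(ω_r−ω_c),  ω_s=0, ω_r=1
Stage 2: 25(0−ω_c) = −83(1−ω_c)  ⇒  108ω_c = 83  ⇒  ω_c = 83/108
  ⇒ ω_c²/ω_r² = 83/108
Coupling ω_r² = ω_s¹ ⇒ overall = 55/19 × 83/108 = 4565/2052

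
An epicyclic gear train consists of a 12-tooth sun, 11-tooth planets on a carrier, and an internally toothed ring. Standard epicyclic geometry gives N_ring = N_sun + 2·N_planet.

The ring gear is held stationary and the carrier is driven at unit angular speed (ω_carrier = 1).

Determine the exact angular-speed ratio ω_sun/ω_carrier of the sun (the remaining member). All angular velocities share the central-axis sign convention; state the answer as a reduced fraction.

23/6

N_ring = 12 + 2·11 = 34
12(ω_s−ω_c) = −34(ω_r−ω_c),  ω_r=0, ω_c=1
ω_s = 1 − (34/12)(0−1) = 23/6
ω_s/ω_c = 23/6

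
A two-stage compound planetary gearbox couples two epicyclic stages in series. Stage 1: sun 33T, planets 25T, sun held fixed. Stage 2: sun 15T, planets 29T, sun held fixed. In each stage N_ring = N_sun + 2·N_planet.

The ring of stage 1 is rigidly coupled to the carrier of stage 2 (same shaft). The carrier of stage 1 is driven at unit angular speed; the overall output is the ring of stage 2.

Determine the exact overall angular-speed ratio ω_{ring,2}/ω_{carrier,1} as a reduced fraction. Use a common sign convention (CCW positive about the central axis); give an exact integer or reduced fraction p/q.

Stage 1: N_ring = 33 + 2·25 = 83
Stage 1: 33(ω_s−ω_c) = −83(ω_r−ω_c),  ω_s=0, ω_c=1
Stage 1: ω_r = 1 − (33/83)(0−1) = 116/83
  ⇒ ω_r¹/ω_c¹ = 116/83
Stage 2: N_ring = 15 + 2·29 = 73
Stage 2: 15(ω_s−ω_c) = −73(ω_r−ω_c),  ω_s=0, ω_c=1
Stage 2: ω_r = 1 − (15/73)(0−1) = 88/73
  ⇒ ω_r²/ω_c² = 88/73
Coupling ω_c² = ω_r¹ ⇒ overall = 116/83 × 88/73 = 10208/6059

10208/6059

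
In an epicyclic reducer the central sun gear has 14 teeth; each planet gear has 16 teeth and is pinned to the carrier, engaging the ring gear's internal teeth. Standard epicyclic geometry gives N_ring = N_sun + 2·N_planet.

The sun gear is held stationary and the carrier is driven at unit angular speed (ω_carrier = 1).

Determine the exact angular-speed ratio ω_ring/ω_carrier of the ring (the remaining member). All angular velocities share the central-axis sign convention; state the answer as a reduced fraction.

30/23

N_ring = 14 + 2·16 = 46
14(ω_s−ω_c) = −46(ω_r−ω_c),  ω_s=0, ω_c=1
ω_r = 1 − (14/46)(0−1) = 30/23
ω_r/ω_c = 30/23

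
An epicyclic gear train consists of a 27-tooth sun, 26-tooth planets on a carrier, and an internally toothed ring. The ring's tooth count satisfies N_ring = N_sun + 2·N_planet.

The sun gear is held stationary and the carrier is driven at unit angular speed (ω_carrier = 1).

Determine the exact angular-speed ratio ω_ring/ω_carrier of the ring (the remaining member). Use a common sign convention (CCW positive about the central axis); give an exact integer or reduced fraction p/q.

106/79

N_ring = 27 + 2·26 = 79
27(ω_s−ω_c) = −79(ω_r−ω_c),  ω_s=0, ω_c=1
ω_r = 1 − (27/79)(0−1) = 106/79
ω_r/ω_c = 106/79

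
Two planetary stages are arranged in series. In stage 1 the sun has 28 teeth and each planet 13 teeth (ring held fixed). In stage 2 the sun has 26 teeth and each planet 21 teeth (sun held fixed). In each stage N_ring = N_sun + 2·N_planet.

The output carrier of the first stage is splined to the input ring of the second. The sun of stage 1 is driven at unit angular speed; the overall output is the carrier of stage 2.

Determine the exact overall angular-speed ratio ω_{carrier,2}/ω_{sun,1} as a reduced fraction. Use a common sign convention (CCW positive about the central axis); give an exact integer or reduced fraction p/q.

476/1927

Stage 1: N_ring = 28 + 2·13 = 54
Stage 1: 28(ω_s−ω_c) = −54(ω_r−ω_c),  ω_r=0, ω_s=1
Stage 1: 28(1−ω_c) = −54(0−ω_c)  ⇒  82ω_c = 28  ⇒  ω_c = 14/41
  ⇒ ω_c¹/ω_s¹ = 14/41
Stage 2: N_ring = 26 + 2·21 = 68
Stage 2: 26(ω_s−ω_c) = −68(ω_r−ω_c),  ω_s=0, ω_r=1
Stage 2: 26(0−ω_c) = −68(1−ω_c)  ⇒  94ω_c = 68  ⇒  ω_c = 34/47
  ⇒ ω_c²/ω_r² = 34/47
Coupling ω_r² = ω_c¹ ⇒ overall = 14/41 × 34/47 = 476/1927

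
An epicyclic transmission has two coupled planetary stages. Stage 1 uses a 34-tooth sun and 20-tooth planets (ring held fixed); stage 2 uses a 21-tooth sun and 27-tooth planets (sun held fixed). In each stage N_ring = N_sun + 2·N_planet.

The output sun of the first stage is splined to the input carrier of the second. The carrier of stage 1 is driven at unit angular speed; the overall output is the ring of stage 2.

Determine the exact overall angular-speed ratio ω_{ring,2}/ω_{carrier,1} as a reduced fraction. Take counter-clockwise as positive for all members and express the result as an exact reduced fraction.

Stage 1: N_ring = 34 + 2·20 = 74
Stage 1: 34(ω_s−ω_c) = −74(ω_r−ω_c),  ω_r=0, ω_c=1
Stage 1: ω_s = 1 − (74/34)(0−1) = 54/17
  ⇒ ω_s¹/ω_c¹ = 54/17
Stage 2: N_ring = 21 + 2·27 = 75
Stage 2: 21(ω_s−ω_c) = −75(ω_r−ω_c),  ω_s=0, ω_c=1
Stage 2: ω_r = 1 − (21/75)(0−1) = 32/25
  ⇒ ω_r²/ω_c² = 32/25
Coupling ω_c² = ω_s¹ ⇒ overall = 54/17 × 32/25 = 1728/425

1728/425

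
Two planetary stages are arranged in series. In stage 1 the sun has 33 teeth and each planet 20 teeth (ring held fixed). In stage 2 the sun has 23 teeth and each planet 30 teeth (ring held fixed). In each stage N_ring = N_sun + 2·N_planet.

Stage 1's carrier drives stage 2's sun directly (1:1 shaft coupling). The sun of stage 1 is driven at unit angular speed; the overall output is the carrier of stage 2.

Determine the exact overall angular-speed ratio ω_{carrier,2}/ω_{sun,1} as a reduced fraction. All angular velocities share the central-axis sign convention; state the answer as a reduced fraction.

759/11236

Stage 1: N_ring = 33 + 2·20 = 73
Stage 1: 33(ω_s−ω_c) = −73(ω_r−ω_c),  ω_r=0, ω_s=1
Stage 1: 33(1−ω_c) = −73(0−ω_c)  ⇒  106ω_c = 33  ⇒  ω_c = 33/106
  ⇒ ω_c¹/ω_s¹ = 33/106
Stage 2: N_ring = 23 + 2·30 = 83
Stage 2: 23(ω_s−ω_c) = −83(ω_r−ω_c),  ω_r=0, ω_s=1
Stage 2: 23(1−ω_c) = −83(0−ω_c)  ⇒  106ω_c = 23  ⇒  ω_c = 23/106
  ⇒ ω_c²/ω_s² = 23/106
Coupling ω_s² = ω_c¹ ⇒ overall = 33/106 × 23/106 = 759/11236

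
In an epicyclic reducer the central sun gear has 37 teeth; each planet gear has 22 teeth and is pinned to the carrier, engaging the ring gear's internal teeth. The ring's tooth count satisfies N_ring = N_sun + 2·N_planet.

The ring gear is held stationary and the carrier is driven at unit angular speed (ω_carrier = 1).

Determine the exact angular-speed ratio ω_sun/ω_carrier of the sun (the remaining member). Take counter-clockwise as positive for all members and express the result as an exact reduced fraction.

118/37

N_ring = 37 + 2·22 = 81
37(ω_s−ω_c) = −81(ω_r−ω_c),  ω_r=0, ω_c=1
ω_s = 1 − (81/37)(0−1) = 118/37
ω_s/ω_c = 118/37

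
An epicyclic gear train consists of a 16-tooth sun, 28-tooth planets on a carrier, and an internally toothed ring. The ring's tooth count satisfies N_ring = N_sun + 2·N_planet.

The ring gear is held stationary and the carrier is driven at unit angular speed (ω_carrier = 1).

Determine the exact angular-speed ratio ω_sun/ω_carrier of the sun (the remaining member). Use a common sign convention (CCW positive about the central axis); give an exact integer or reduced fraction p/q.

11/2

N_ring = 16 + 2·28 = 72
16(ω_s−ω_c) = −72(ω_r−ω_c),  ω_r=0, ω_c=1
ω_s = 1 − (72/16)(0−1) = 11/2
ω_s/ω_c = 11/2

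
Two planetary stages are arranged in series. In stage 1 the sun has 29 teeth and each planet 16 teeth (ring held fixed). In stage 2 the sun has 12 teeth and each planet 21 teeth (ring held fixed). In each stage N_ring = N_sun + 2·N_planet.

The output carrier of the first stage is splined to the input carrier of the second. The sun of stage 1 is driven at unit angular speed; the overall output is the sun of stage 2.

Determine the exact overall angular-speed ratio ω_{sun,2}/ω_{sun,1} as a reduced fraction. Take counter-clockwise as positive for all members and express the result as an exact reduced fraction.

Stage 1: N_ring = 29 + 2·16 = 61
Stage 1: 29(ω_s−ω_c) = −61(ω_r−ω_c),  ω_r=0, ω_s=1
Stage 1: 29(1−ω_c) = −61(0−ω_c)  ⇒  90ω_c = 29  ⇒  ω_c = 29/90
  ⇒ ω_c¹/ω_s¹ = 29/90
Stage 2: N_ring = 12 + 2·21 = 54
Stage 2: 12(ω_s−ω_c) = −54(ω_r−ω_c),  ω_r=0, ω_c=1
Stage 2: ω_s = 1 − (54/12)(0−1) = 11/2
  ⇒ ω_s²/ω_c² = 11/2
Coupling ω_c² = ω_c¹ ⇒ overall = 29/90 × 11/2 = 319/180

319/180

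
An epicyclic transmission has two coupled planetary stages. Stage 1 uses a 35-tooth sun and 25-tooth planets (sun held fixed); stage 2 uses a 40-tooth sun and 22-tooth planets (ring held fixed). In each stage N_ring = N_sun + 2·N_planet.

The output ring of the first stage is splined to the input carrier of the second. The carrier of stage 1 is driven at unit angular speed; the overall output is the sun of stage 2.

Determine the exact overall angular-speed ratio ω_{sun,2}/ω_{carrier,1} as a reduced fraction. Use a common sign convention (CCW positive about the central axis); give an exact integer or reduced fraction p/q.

372/85

Stage 1: N_ring = 35 + 2·25 = 85
Stage 1: 35(ω_s−ω_c) = −85(ω_r−ω_c),  ω_s=0, ω_c=1
Stage 1: ω_r = 1 − (35/85)(0−1) = 24/17
  ⇒ ω_r¹/ω_c¹ = 24/17
Stage 2: N_ring = 40 + 2·22 = 84
Stage 2: 40(ω_s−ω_c) = −84(ω_r−ω_c),  ω_r=0, ω_c=1
Stage 2: ω_s = 1 − (84/40)(0−1) = 31/10
  ⇒ ω_s²/ω_c² = 31/10
Coupling ω_c² = ω_r¹ ⇒ overall = 24/17 × 31/10 = 372/85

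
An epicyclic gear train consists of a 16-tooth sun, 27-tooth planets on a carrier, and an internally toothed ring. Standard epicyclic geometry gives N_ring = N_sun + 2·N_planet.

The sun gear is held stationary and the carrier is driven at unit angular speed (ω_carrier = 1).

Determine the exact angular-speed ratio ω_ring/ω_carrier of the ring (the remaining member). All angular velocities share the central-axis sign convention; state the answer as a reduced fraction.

43/35

N_ring = 16 + 2·27 = 70
16(ω_s−ω_c) = −70(ω_r−ω_c),  ω_s=0, ω_c=1
ω_r = 1 − (16/70)(0−1) = 43/35
ω_r/ω_c = 43/35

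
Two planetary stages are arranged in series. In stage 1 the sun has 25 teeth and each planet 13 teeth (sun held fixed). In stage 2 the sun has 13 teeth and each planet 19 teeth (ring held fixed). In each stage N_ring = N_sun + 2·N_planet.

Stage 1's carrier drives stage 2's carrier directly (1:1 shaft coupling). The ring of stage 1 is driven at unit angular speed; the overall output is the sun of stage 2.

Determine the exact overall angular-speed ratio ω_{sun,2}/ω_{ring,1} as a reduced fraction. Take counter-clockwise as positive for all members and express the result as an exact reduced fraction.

816/247

Stage 1: N_ring = 25 + 2·13 = 51
Stage 1: 25(ω_s−ω_c) = −51(ω_r−ω_c),  ω_s=0, ω_r=1
Stage 1: 25(0−ω_c) = −51(1−ω_c)  ⇒  76ω_c = 51  ⇒  ω_c = 51/76
  ⇒ ω_c¹/ω_r¹ = 51/76
Stage 2: N_ring = 13 + 2·19 = 51
Stage 2: 13(ω_s−ω_c) = −51(ω_r−ω_c),  ω_r=0, ω_c=1
Stage 2: ω_s = 1 − (51/13)(0−1) = 64/13
  ⇒ ω_s²/ω_c² = 64/13
Coupling ω_c² = ω_c¹ ⇒ overall = 51/76 × 64/13 = 816/247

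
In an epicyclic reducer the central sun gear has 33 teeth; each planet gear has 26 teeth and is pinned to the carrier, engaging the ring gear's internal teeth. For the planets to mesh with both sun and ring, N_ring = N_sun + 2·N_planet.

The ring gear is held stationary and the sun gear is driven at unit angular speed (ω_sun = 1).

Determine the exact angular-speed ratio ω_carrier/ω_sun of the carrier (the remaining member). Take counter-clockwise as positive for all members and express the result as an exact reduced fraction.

N_ring = 33 + 2·26 = 85
33(ω_s−ω_c) = −85(ω_r−ω_c),  ω_r=0, ω_s=1
33(1−ω_c) = −85(0−ω_c)  ⇒  118ω_c = 33  ⇒  ω_c = 33/118
ω_c/ω_s = 33/118

33/118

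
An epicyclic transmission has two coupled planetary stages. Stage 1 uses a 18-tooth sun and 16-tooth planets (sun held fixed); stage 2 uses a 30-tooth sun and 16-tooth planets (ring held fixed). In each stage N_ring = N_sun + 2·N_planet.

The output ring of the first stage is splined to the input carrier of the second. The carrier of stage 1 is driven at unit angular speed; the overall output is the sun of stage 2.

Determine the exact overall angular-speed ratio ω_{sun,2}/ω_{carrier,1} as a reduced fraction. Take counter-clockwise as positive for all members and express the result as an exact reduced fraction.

Stage 1: N_ring = 18 + 2·16 = 50
Stage 1: 18(ω_s−ω_c) = −50(ω_r−ω_c),  ω_s=0, ω_c=1
Stage 1: ω_r = 1 − (18/50)(0−1) = 34/25
  ⇒ ω_r¹/ω_c¹ = 34/25
Stage 2: N_ring = 30 + 2·16 = 62
Stage 2: 30(ω_s−ω_c) = −62(ω_r−ω_c),  ω_r=0, ω_c=1
Stage 2: ω_s = 1 − (62/30)(0−1) = 46/15
  ⇒ ω_s²/ω_c² = 46/15
Coupling ω_c² = ω_r¹ ⇒ overall = 34/25 × 46/15 = 1564/375

1564/375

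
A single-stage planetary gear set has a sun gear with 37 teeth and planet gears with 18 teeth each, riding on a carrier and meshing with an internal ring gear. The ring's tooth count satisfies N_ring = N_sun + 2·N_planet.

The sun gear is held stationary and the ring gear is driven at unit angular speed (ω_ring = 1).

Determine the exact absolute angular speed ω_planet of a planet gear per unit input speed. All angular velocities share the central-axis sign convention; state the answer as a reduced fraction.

73/36

N_ring = 37 + 2·18 = 73
37(ω_s−ω_c) = −73(ω_r−ω_c),  ω_s=0, ω_r=1
37(0−ω_c) = −73(1−ω_c)  ⇒  110ω_c = 73  ⇒  ω_c = 73/110
sun–planet: 37·(0−73/110) = −18·(ω_p−ω_c)  ⇒  ω_p−ω_c = −(37/18)·(-73/110) = 2701/1980
ω_p = 73/110 + 2701/1980 = 73/36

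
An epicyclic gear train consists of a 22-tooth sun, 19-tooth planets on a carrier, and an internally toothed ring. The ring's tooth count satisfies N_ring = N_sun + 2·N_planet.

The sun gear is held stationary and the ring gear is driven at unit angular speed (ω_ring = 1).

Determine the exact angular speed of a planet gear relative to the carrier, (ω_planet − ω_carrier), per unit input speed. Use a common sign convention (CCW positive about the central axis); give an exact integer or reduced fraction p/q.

660/779

N_ring = 22 + 2·19 = 60
22(ω_s−ω_c) = −60(ω_r−ω_c),  ω_s=0, ω_r=1
22(0−ω_c) = −60(1−ω_c)  ⇒  82ω_c = 60  ⇒  ω_c = 30/41
sun–planet: 22·(0−30/41) = −19·(ω_p−ω_c)  ⇒  ω_p−ω_c = −(22/19)·(-30/41) = 660/779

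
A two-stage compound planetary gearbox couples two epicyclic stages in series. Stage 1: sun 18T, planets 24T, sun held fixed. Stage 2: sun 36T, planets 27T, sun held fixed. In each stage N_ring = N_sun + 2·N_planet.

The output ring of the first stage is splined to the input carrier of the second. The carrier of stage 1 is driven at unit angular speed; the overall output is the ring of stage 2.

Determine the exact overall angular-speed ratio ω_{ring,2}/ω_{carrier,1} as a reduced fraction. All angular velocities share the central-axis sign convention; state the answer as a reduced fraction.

Stage 1: N_ring = 18 + 2·24 = 66
Stage 1: 18(ω_s−ω_c) = −66(ω_r−ω_c),  ω_s=0, ω_c=1
Stage 1: ω_r = 1 − (18/66)(0−1) = 14/11
  ⇒ ω_r¹/ω_c¹ = 14/11
Stage 2: N_ring = 36 + 2·27 = 90
Stage 2: 36(ω_s−ω_c) = −90(ω_r−ω_c),  ω_s=0, ω_c=1
Stage 2: ω_r = 1 − (36/90)(0−1) = 7/5
  ⇒ ω_r²/ω_c² = 7/5
Coupling ω_c² = ω_r¹ ⇒ overall = 14/11 × 7/5 = 98/55

98/55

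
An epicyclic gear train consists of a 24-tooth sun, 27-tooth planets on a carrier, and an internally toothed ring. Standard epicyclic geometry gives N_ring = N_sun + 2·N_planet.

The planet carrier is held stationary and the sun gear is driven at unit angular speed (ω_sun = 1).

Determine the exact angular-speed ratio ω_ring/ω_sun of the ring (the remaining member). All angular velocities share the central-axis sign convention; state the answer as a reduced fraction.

N_ring = 24 + 2·27 = 78
24(ω_s−ω_c) = −78(ω_r−ω_c),  ω_c=0, ω_s=1
ω_r = 0 − (24/78)(1−0) = -4/13
ω_r/ω_s = -4/13

-4/13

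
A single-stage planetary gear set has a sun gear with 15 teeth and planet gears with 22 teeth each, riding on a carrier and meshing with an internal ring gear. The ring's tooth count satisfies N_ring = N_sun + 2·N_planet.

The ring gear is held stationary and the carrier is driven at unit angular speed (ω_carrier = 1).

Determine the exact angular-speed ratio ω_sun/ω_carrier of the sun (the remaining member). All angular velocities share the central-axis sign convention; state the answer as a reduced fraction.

74/15

N_ring = 15 + 2·22 = 59
15(ω_s−ω_c) = −59(ω_r−ω_c),  ω_r=0, ω_c=1
ω_s = 1 − (59/15)(0−1) = 74/15
ω_s/ω_c = 74/15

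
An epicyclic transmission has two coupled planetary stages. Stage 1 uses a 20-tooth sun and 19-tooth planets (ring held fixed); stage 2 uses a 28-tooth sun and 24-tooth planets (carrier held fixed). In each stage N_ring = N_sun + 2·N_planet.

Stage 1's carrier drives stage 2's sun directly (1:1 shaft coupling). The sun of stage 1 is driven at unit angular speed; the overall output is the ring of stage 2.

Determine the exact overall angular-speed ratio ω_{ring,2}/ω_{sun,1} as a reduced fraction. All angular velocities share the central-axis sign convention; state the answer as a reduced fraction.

-70/741

Stage 1: N_ring = 20 + 2·19 = 58
Stage 1: 20(ω_s−ω_c) = −58(ω_r−ω_c),  ω_r=0, ω_s=1
Stage 1: 20(1−ω_c) = −58(0−ω_c)  ⇒  78ω_c = 20  ⇒  ω_c = 10/39
  ⇒ ω_c¹/ω_s¹ = 10/39
Stage 2: N_ring = 28 + 2·24 = 76
Stage 2: 28(ω_s−ω_c) = −76(ω_r−ω_c),  ω_c=0, ω_s=1
Stage 2: ω_r = 0 − (28/76)(1−0) = -7/19
  ⇒ ω_r²/ω_s² = -7/19
Coupling ω_s² = ω_c¹ ⇒ overall = 10/39 × -7/19 = -70/741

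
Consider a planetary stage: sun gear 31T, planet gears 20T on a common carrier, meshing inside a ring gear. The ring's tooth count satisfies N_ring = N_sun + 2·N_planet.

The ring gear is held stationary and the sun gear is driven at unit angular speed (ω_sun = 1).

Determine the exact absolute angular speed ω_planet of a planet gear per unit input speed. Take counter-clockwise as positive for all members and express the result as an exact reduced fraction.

-31/40

N_ring = 31 + 2·20 = 71
31(ω_s−ω_c) = −71(ω_r−ω_c),  ω_r=0, ω_s=1
31(1−ω_c) = −71(0−ω_c)  ⇒  102ω_c = 31  ⇒  ω_c = 31/102
sun–planet: 31·(1−31/102) = −20·(ω_p−ω_c)  ⇒  ω_p−ω_c = −(31/20)·(71/102) = -2201/2040
ω_p = 31/102 − 2201/2040 = -31/40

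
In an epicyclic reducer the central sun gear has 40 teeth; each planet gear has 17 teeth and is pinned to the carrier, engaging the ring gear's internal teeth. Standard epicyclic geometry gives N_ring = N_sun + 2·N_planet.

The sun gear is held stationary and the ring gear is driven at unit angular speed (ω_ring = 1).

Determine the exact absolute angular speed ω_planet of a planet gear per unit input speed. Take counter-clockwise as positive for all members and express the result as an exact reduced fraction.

37/17

N_ring = 40 + 2·17 = 74
40(ω_s−ω_c) = −74(ω_r−ω_c),  ω_s=0, ω_r=1
40(0−ω_c) = −74(1−ω_c)  ⇒  114ω_c = 74  ⇒  ω_c = 37/57
sun–planet: 40·(0−37/57) = −17·(ω_p−ω_c)  ⇒  ω_p−ω_c = −(40/17)·(-37/57) = 1480/969
ω_p = 37/57 + 1480/969 = 37/17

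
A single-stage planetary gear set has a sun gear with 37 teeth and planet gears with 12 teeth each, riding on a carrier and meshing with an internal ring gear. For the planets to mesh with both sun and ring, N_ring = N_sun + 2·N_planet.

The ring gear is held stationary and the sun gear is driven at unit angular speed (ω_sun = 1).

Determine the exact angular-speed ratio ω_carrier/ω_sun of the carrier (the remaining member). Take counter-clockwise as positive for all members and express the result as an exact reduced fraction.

N_ring = 37 + 2·12 = 61
37(ω_s−ω_c) = −61(ω_r−ω_c),  ω_r=0, ω_s=1
37(1−ω_c) = −61(0−ω_c)  ⇒  98ω_c = 37  ⇒  ω_c = 37/98
ω_c/ω_s = 37/98

37/98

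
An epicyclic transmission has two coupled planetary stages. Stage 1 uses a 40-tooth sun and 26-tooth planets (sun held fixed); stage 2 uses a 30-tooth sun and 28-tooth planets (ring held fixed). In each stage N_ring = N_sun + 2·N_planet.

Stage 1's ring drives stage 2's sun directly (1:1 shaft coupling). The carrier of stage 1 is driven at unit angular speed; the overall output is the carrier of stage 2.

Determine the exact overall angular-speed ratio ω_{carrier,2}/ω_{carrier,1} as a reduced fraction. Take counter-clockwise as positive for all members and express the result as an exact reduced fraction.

495/1334

Stage 1: N_ring = 40 + 2·26 = 92
Stage 1: 40(ω_s−ω_c) = −92(ω_r−ω_c),  ω_s=0, ω_c=1
Stage 1: ω_r = 1 − (40/92)(0−1) = 33/23
  ⇒ ω_r¹/ω_c¹ = 33/23
Stage 2: N_ring = 30 + 2·28 = 86
Stage 2: 30(ω_s−ω_c) = −86(ω_r−ω_c),  ω_r=0, ω_s=1
Stage 2: 30(1−ω_c) = −86(0−ω_c)  ⇒  116ω_c = 30  ⇒  ω_c = 15/58
  ⇒ ω_c²/ω_s² = 15/58
Coupling ω_s² = ω_r¹ ⇒ overall = 33/23 × 15/58 = 495/1334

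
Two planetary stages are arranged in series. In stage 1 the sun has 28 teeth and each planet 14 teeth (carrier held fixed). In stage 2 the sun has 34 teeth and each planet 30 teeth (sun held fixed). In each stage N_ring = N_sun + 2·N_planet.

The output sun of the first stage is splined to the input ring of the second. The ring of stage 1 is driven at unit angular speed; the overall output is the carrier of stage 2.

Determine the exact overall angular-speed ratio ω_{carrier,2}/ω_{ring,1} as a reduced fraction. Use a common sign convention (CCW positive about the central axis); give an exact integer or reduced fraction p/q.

-47/32

Stage 1: N_ring = 28 + 2·14 = 56
Stage 1: 28(ω_s−ω_c) = −56(ω_r−ω_c),  ω_c=0, ω_r=1
Stage 1: ω_s = 0 − (56/28)(1−0) = -2
  ⇒ ω_s¹/ω_r¹ = -2
Stage 2: N_ring = 34 + 2·30 = 94
Stage 2: 34(ω_s−ω_c) = −94(ω_r−ω_c),  ω_s=0, ω_r=1
Stage 2: 34(0−ω_c) = −94(1−ω_c)  ⇒  128ω_c = 94  ⇒  ω_c = 47/64
  ⇒ ω_c²/ω_r² = 47/64
Coupling ω_r² = ω_s¹ ⇒ overall = -2 × 47/64 = -47/32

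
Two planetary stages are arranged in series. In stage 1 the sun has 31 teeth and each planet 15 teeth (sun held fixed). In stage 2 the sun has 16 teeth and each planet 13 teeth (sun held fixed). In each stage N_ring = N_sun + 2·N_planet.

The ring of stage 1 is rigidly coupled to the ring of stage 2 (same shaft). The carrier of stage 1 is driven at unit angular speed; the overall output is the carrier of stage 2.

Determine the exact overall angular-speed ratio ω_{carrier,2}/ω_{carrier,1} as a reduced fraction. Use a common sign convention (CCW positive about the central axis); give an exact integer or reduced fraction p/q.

Stage 1: N_ring = 31 + 2·15 = 61
Stage 1: 31(ω_s−ω_c) = −61(ω_r−ω_c),  ω_s=0, ω_c=1
Stage 1: ω_r = 1 − (31/61)(0−1) = 92/61
  ⇒ ω_r¹/ω_c¹ = 92/61
Stage 2: N_ring = 16 + 2·13 = 42
Stage 2: 16(ω_s−ω_c) = −42(ω_r−ω_c),  ω_s=0, ω_r=1
Stage 2: 16(0−ω_c) = −42(1−ω_c)  ⇒  58ω_c = 42  ⇒  ω_c = 21/29
  ⇒ ω_c²/ω_r² = 21/29
Coupling ω_r² = ω_r¹ ⇒ overall = 92/61 × 21/29 = 1932/1769

1932/1769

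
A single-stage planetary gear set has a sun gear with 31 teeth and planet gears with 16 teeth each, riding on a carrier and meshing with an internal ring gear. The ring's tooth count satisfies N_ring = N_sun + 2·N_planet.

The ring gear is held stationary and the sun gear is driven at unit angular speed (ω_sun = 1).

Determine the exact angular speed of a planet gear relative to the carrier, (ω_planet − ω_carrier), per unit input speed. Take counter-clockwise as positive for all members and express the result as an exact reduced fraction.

-1953/1504

N_ring = 31 + 2·16 = 63
31(ω_s−ω_c) = −63(ω_r−ω_c),  ω_r=0, ω_s=1
31(1−ω_c) = −63(0−ω_c)  ⇒  94ω_c = 31  ⇒  ω_c = 31/94
sun–planet: 31·(1−31/94) = −16·(ω_p−ω_c)  ⇒  ω_p−ω_c = −(31/16)·(63/94) = -1953/1504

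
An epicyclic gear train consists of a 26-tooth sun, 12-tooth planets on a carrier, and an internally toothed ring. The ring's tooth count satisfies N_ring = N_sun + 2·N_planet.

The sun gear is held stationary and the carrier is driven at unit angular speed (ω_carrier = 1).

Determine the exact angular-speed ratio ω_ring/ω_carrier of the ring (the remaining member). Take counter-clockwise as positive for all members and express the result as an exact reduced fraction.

38/25

N_ring = 26 + 2·12 = 50
26(ω_s−ω_c) = −50(ω_r−ω_c),  ω_s=0, ω_c=1
ω_r = 1 − (26/50)(0−1) = 38/25
ω_r/ω_c = 38/25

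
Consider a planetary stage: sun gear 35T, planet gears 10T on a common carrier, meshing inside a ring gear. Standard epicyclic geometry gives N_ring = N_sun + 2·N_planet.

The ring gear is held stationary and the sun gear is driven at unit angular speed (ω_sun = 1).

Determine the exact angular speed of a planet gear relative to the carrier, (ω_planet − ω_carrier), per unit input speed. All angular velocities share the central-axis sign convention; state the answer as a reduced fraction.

-77/36

N_ring = 35 + 2·10 = 55
35(ω_s−ω_c) = −55(ω_r−ω_c),  ω_r=0, ω_s=1
35(1−ω_c) = −55(0−ω_c)  ⇒  90ω_c = 35  ⇒  ω_c = 7/18
sun–planet: 35·(1−7/18) = −10·(ω_p−ω_c)  ⇒  ω_p−ω_c = −(35/10)·(11/18) = -77/36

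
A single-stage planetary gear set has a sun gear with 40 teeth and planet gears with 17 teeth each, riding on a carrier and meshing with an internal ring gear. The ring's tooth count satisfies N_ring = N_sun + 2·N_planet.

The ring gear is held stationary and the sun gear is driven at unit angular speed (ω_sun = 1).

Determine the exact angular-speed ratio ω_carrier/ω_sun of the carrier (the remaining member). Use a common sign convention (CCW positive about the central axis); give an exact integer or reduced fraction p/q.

N_ring = 40 + 2·17 = 74
40(ω_s−ω_c) = −74(ω_r−ω_c),  ω_r=0, ω_s=1
40(1−ω_c) = −74(0−ω_c)  ⇒  114ω_c = 40  ⇒  ω_c = 20/57
ω_c/ω_s = 20/57

20/57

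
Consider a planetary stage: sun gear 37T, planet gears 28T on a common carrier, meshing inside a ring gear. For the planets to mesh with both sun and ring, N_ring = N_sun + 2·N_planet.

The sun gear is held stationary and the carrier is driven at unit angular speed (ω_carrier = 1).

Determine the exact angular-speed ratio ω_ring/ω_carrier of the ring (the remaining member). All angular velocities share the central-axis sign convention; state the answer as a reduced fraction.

N_ring = 37 + 2·28 = 93
37(ω_s−ω_c) = −93(ω_r−ω_c),  ω_s=0, ω_c=1
ω_r = 1 − (37/93)(0−1) = 130/93
ω_r/ω_c = 130/93

130/93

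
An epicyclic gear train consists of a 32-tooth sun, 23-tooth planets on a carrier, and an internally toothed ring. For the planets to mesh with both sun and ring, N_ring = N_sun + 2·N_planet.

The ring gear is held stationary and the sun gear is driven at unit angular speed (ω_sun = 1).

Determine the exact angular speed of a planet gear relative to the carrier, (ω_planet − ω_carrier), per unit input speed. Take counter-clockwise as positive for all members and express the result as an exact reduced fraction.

N_ring = 32 + 2·23 = 78
32(ω_s−ω_c) = −78(ω_r−ω_c),  ω_r=0, ω_s=1
32(1−ω_c) = −78(0−ω_c)  ⇒  110ω_c = 32  ⇒  ω_c = 16/55
sun–planet: 32·(1−16/55) = −23·(ω_p−ω_c)  ⇒  ω_p−ω_c = −(32/23)·(39/55) = -1248/1265

-1248/1265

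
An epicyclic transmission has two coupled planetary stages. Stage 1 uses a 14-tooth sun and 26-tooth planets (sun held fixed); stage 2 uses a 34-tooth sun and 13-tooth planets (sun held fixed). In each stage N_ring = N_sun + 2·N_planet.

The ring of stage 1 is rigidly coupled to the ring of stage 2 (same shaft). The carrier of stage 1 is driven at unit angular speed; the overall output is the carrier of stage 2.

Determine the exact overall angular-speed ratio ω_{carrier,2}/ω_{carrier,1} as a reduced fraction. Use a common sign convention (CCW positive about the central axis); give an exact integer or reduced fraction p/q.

Stage 1: N_ring = 14 + 2·26 = 66
Stage 1: 14(ω_s−ω_c) = −66(ω_r−ω_c),  ω_s=0, ω_c=1
Stage 1: ω_r = 1 − (14/66)(0−1) = 40/33
  ⇒ ω_r¹/ω_c¹ = 40/33
Stage 2: N_ring = 34 + 2·13 = 60
Stage 2: 34(ω_s−ω_c) = −60(ω_r−ω_c),  ω_s=0, ω_r=1
Stage 2: 34(0−ω_c) = −60(1−ω_c)  ⇒  94ω_c = 60  ⇒  ω_c = 30/47
  ⇒ ω_c²/ω_r² = 30/47
Coupling ω_r² = ω_r¹ ⇒ overall = 40/33 × 30/47 = 400/517

400/517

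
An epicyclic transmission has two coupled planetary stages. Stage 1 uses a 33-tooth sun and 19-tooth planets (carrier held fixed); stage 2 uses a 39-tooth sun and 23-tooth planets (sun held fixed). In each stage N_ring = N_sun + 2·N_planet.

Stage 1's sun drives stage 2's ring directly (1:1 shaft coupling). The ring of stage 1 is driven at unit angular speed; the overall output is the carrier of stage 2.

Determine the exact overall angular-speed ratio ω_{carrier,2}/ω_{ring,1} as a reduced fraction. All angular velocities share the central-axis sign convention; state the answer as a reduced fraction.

Stage 1: N_ring = 33 + 2·19 = 71
Stage 1: 33(ω_s−ω_c) = −71(ω_r−ω_c),  ω_c=0, ω_r=1
Stage 1: ω_s = 0 − (71/33)(1−0) = -71/33
  ⇒ ω_s¹/ω_r¹ = -71/33
Stage 2: N_ring = 39 + 2·23 = 85
Stage 2: 39(ω_s−ω_c) = −85(ω_r−ω_c),  ω_s=0, ω_r=1
Stage 2: 39(0−ω_c) = −85(1−ω_c)  ⇒  124ω_c = 85  ⇒  ω_c = 85/124
  ⇒ ω_c²/ω_r² = 85/124
Coupling ω_r² = ω_s¹ ⇒ overall = -71/33 × 85/124 = -6035/4092

-6035/4092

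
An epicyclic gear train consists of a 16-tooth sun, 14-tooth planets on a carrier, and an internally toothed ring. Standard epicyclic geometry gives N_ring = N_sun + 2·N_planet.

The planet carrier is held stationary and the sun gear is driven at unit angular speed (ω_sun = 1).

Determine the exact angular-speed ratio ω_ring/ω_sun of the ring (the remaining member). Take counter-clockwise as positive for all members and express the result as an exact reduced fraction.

N_ring = 16 + 2·14 = 44
16(ω_s−ω_c) = −44(ω_r−ω_c),  ω_c=0, ω_s=1
ω_r = 0 − (16/44)(1−0) = -4/11
ω_r/ω_s = -4/11

-4/11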